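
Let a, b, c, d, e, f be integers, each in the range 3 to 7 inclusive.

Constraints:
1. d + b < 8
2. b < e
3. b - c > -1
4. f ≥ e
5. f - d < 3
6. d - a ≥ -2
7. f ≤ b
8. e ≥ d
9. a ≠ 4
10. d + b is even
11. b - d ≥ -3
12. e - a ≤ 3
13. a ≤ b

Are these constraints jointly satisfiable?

Unsatisfiable

Constraints 2, 4, and 7 give b < e, e ≤ f, f ≤ b. Chaining: b < e ≤ f ≤ b, which forces b < b — impossible.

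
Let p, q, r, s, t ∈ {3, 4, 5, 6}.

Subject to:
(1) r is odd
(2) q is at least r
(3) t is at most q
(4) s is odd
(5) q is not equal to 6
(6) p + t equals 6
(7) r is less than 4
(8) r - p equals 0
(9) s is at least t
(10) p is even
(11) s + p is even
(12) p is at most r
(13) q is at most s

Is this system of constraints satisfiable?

Unsatisfiable

Constraint 4 makes s odd and constraint 10 makes p even, so s + p must be odd. Constraint 11 says s + p is even — contradiction.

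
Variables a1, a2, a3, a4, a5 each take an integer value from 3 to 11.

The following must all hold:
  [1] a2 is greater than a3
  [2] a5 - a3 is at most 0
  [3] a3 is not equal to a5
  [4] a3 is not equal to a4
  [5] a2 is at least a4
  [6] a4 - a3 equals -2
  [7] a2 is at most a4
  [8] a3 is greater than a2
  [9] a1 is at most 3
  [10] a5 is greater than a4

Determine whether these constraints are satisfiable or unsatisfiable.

Constraints 1, 2, 7, and 10 give a4 < a5, a5 ≤ a3, a3 < a2, a2 ≤ a4. Chaining: a4 < a5 ≤ a3 < a2 ≤ a4, which forces a4 < a4 — impossible.

Unsatisfiable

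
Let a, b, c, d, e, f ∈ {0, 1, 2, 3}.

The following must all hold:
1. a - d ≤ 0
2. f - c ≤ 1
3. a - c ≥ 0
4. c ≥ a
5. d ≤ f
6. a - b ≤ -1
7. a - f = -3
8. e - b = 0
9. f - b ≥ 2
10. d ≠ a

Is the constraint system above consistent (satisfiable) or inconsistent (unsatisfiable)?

Constraints 2, 3, 6, and 9 give f − b ≥ 2, b − a ≥ 1, a − c ≥ 0, c − f ≥ -1.
Adding all 4 inequalities: the left sides telescope to 0, and the right sides sum to 2 + 1 + 0 + (-1) = 2. So 0 ≥ 2, which is false.

Unsatisfiable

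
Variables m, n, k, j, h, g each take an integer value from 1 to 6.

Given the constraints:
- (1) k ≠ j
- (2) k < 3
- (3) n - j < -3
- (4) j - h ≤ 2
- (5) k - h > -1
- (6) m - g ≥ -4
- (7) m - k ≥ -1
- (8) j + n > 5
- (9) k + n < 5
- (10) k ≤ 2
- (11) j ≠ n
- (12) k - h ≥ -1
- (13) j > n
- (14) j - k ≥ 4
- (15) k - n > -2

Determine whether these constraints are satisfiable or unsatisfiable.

Constraints 4, 12, and 14 give k − h ≥ -1, h − j ≥ -2, j − k ≥ 4.
Adding all 3 inequalities: the left sides telescope to 0, and the right sides sum to (-1) + (-2) + 4 = 1. So 0 ≥ 1, which is false.

Unsatisfiable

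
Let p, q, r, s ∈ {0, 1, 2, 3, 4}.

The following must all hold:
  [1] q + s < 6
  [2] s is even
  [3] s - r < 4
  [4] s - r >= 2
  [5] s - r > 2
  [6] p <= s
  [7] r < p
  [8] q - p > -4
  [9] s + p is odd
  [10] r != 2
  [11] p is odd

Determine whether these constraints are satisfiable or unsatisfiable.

Satisfiable

Take p = 3, q = 0, r = 1, s = 4. Then constraint 1: q + s = 4; constraint 3: s - r = 3; constraint 4: s - r = 3, and every other listed constraint is also met.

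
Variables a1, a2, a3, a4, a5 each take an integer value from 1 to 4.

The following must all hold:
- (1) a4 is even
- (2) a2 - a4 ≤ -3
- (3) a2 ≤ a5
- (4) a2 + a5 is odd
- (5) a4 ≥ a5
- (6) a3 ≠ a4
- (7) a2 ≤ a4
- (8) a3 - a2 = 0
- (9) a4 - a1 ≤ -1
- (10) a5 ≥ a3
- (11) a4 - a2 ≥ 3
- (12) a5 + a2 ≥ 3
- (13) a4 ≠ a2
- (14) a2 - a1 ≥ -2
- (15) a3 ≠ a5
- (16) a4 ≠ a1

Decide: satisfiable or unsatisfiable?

Unsatisfiable

Constraints 9, 11, and 14 give a2 − a1 ≥ -2, a1 − a4 ≥ 1, a4 − a2 ≥ 3.
Adding all 3 inequalities: the left sides telescope to 0, and the right sides sum to (-2) + 1 + 3 = 2. So 0 ≥ 2, which is false.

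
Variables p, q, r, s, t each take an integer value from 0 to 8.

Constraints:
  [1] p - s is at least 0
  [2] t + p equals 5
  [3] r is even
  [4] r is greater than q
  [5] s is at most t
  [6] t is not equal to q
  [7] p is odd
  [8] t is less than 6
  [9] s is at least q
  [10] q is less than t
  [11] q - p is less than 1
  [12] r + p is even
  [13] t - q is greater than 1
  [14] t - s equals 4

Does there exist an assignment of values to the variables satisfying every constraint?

Constraint 3 makes r even and constraint 7 makes p odd, so r + p must be odd. Constraint 12 says r + p is even — contradiction.

Unsatisfiable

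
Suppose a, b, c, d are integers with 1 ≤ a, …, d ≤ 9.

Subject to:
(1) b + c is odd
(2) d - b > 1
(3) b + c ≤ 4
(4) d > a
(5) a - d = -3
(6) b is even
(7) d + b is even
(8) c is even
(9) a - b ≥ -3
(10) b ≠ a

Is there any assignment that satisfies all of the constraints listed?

Constraint 6 makes b even and constraint 8 makes c even, so b + c must be even. Constraint 1 says b + c is odd — contradiction.

Unsatisfiable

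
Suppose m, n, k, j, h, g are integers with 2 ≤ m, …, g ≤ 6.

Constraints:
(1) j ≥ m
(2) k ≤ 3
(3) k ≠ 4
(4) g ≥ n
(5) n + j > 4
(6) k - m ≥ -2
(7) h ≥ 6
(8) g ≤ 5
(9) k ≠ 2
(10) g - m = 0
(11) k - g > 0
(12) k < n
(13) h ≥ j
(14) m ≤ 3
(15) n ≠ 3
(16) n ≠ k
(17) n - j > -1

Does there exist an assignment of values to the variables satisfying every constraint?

Constraints 4, 11, and 12 give g < k, k < n, n ≤ g. Chaining: g < k < n ≤ g, which forces g < g — impossible.

Unsatisfiable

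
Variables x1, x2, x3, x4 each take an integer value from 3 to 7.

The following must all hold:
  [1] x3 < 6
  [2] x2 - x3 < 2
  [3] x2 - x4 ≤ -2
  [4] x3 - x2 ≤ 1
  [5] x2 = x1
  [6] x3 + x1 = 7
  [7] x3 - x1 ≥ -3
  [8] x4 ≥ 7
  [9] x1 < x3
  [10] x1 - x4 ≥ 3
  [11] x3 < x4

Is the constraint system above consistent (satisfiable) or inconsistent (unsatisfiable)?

Unsatisfiable

Constraints 3, 4, 7, and 10 give x3 − x1 ≥ -3, x1 − x4 ≥ 3, x4 − x2 ≥ 2, x2 − x3 ≥ -1.
Adding all 4 inequalities: the left sides telescope to 0, and the right sides sum to (-3) + 3 + 2 + (-1) = 1. So 0 ≥ 1, which is false.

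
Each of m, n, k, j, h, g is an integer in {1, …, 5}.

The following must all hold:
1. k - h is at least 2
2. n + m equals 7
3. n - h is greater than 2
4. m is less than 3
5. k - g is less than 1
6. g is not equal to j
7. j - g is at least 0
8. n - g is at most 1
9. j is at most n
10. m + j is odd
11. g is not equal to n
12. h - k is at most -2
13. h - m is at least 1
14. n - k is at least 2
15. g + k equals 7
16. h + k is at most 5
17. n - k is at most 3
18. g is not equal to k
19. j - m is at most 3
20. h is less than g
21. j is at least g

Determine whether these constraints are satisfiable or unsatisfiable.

Constraints 1, 7, 8, 13, 14, and 19 give g − n ≥ -1, n − k ≥ 2, k − h ≥ 2, h − m ≥ 1, m − j ≥ -3, j − g ≥ 0.
Adding all 6 inequalities: the left sides telescope to 0, and the right sides sum to (-1) + 2 + 2 + 1 + (-3) + 0 = 1. So 0 ≥ 1, which is false.

Unsatisfiable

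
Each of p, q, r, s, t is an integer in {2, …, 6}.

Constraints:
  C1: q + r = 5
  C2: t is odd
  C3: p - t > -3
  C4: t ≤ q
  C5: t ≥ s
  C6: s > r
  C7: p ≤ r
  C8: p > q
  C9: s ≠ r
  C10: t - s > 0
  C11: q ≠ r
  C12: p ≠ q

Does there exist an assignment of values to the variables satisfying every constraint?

Unsatisfiable

Constraints 4, 6, 7, 8, and 10 give t ≤ q, q < p, p ≤ r, r < s, s < t. Chaining: t ≤ q < p ≤ r < s < t, which forces t < t — impossible.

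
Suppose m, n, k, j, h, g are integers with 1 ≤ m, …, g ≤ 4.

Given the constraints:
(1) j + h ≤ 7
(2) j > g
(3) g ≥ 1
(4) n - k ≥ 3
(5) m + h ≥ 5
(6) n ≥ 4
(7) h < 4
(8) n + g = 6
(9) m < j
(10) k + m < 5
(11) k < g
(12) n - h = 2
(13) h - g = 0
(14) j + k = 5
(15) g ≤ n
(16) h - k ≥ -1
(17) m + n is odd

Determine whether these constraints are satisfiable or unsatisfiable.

Satisfiable

Take m = 3, n = 4, k = 1, j = 4, h = 2, g = 2. Then constraint 1: j + h = 6; constraint 4: n - k = 3; constraint 5: m + h = 5, and every other listed constraint is also met.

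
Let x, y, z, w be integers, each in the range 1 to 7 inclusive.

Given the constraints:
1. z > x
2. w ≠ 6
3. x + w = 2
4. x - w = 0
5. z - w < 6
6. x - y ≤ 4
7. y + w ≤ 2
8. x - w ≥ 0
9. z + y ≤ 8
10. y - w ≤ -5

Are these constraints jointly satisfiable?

Constraints 6, 8, and 10 give w − y ≥ 5, y − x ≥ -4, x − w ≥ 0.
Adding all 3 inequalities: the left sides telescope to 0, and the right sides sum to 5 + (-4) + 0 = 1. So 0 ≥ 1, which is false.

Unsatisfiable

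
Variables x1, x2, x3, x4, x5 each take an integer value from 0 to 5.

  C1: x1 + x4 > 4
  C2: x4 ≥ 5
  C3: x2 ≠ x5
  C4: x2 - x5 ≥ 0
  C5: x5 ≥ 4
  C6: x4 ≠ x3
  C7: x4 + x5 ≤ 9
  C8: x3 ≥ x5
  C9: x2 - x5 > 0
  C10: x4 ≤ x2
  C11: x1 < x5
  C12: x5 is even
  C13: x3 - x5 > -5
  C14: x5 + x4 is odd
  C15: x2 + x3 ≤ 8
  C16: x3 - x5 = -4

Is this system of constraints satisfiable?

From constraints 2 and 10: x2 ≥ x4 ≥ 5. From constraints 5 and 8: x3 ≥ x5 ≥ 4. Hence x2 + x3 ≥ 9. But constraint 15 requires x2 + x3 ≤ 8, and 8 < 9. Contradiction.

Unsatisfiable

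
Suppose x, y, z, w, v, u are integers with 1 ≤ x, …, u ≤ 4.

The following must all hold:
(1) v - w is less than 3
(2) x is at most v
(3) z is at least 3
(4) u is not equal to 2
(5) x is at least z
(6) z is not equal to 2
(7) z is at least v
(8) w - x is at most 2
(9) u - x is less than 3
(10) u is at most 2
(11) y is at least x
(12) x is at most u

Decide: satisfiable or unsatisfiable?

Unsatisfiable

From constraints 3 and 5: x ≥ z and z ≥ 3, so x ≥ 3. From constraints 10 and 12: x ≤ u and u ≤ 2, so x ≤ 2. But 2 < 3, so no value of x works.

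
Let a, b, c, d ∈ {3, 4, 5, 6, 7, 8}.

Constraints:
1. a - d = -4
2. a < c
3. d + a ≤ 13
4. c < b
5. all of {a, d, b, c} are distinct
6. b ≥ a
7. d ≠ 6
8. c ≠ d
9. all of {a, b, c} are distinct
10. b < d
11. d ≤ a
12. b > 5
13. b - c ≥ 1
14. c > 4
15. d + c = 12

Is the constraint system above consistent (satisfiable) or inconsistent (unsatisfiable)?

Constraints 2, 4, 10, and 11 give d ≤ a, a < c, c < b, b < d. Chaining: d ≤ a < c < b < d, which forces d < d — impossible.

Unsatisfiable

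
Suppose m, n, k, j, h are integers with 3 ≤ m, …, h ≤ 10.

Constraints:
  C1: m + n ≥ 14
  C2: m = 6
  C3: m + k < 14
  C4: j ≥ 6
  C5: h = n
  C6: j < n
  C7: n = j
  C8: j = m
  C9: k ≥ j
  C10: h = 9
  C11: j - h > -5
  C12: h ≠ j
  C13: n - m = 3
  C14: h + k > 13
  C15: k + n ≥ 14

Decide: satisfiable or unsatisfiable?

Unsatisfiable

Constraint 10 fixes h = 9 and constraint 2 fixes m = 6. Constraints 5, 7, and 8 give h = n = j = m, so h = m. But 9 ≠ 6 — contradiction.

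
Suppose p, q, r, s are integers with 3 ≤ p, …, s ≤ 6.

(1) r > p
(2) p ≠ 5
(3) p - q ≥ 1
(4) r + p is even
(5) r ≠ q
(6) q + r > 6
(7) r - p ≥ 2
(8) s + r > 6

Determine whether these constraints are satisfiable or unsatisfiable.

Try p = 4, q = 3, r = 6, s = 3.
Check constraint 3: p - q = 1; constraint 6: q + r = 9; constraint 7: r - p = 2. The remaining constraints are straightforward to verify.

Satisfiable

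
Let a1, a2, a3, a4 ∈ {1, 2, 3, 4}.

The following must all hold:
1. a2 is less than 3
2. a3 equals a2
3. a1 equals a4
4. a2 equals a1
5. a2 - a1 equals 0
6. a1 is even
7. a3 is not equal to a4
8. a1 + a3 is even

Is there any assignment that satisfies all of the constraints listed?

From constraints 2, 3, and 4, a3 = a2 = a1 = a4, so a3 = a4. But constraint 7 says a3 ≠ a4. Contradiction.

Unsatisfiable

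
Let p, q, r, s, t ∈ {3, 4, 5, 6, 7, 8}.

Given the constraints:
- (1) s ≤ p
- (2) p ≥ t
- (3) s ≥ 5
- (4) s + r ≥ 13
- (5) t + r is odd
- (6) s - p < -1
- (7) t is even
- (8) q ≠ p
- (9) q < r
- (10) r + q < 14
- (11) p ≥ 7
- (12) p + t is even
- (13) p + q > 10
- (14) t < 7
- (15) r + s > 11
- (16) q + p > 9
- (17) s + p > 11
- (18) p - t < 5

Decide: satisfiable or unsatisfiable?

The assignment p = 8, q = 4, r = 7, s = 6, t = 6 works:
  constraint 4 holds since s + r = 13.
  constraint 6 holds since s - p = -2.
  constraint 10 holds since r + q = 11.
The rest check out directly.

Satisfiable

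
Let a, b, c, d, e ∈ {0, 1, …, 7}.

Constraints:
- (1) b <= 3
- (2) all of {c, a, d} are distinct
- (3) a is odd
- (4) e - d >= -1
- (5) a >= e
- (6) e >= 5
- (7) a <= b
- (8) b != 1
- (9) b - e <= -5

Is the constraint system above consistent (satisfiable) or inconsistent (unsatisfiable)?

From constraints 5 and 6: a ≥ e and e ≥ 5, so a ≥ 5. From constraints 1 and 7: a ≤ b and b ≤ 3, so a ≤ 3. But 3 < 5, so no value of a works.

Unsatisfiable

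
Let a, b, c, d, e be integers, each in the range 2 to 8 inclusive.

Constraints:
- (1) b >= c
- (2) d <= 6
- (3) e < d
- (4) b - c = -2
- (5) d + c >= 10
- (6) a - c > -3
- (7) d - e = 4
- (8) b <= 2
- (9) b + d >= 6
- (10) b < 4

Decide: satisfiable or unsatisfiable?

Unsatisfiable

From constraint 2: d ≤ 6. From constraints 1 and 8: c ≤ b ≤ 2. Hence d + c ≤ 8. But constraint 5 requires d + c ≥ 10, and 10 > 8. Contradiction.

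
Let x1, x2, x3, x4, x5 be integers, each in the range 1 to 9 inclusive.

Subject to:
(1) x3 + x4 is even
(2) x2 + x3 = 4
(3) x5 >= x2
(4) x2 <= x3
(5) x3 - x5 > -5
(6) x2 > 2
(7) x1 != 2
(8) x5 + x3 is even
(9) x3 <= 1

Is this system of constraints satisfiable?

Unsatisfiable

From constraint 6: x2 ≥ 3. From constraints 4 and 9: x2 ≤ x3 and x3 ≤ 1, so x2 ≤ 1. But 1 < 3, so no value of x2 works.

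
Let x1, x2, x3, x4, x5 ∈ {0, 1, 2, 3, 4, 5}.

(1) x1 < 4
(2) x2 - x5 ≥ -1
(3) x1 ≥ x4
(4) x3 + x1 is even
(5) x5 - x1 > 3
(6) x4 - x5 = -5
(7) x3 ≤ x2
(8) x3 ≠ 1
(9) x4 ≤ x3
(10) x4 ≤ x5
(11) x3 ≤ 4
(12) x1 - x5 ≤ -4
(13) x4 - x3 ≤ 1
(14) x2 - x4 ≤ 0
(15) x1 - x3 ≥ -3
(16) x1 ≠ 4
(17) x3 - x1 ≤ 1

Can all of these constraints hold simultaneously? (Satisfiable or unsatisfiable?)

Unsatisfiable

Constraints 2, 12, 13, 14, and 17 give x2 − x5 ≥ -1, x5 − x1 ≥ 4, x1 − x3 ≥ -1, x3 − x4 ≥ -1, x4 − x2 ≥ 0.
Adding all 5 inequalities: the left sides telescope to 0, and the right sides sum to (-1) + 4 + (-1) + (-1) + 0 = 1. So 0 ≥ 1, which is false.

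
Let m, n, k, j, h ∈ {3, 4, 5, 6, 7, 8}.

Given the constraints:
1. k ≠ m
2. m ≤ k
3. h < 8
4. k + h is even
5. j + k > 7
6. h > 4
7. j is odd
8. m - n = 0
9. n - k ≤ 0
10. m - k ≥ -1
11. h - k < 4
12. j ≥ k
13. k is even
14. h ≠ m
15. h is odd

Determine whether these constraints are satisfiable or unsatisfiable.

Unsatisfiable

Constraint 13 makes k even and constraint 15 makes h odd, so k + h must be odd. Constraint 4 says k + h is even — contradiction.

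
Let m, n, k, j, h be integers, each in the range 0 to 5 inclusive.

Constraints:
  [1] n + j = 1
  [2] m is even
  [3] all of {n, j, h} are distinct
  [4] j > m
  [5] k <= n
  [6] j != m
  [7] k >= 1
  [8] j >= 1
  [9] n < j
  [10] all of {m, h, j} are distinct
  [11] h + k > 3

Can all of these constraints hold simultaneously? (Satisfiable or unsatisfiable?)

From constraints 5 and 7: n ≥ k ≥ 1. From constraint 8: j ≥ 1. Hence n + j ≥ 2. But constraint 1 requires n + j = 1, and 1 < 2. Contradiction.

Unsatisfiable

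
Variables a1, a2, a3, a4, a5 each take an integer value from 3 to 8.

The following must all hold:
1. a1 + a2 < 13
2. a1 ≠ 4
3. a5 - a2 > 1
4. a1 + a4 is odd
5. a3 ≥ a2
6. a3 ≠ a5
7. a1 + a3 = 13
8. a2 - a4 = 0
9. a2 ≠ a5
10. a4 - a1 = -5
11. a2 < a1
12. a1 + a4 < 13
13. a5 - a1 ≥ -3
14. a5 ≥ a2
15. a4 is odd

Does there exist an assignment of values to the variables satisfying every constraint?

Satisfiable

Setting (a1, a2, a3, a4, a5) = (8, 3, 5, 3, 6) satisfies everything: constraint 1: a1 + a2 = 11; constraint 3: a5 - a2 = 3; constraint 7: a1 + a3 = 13, and the others follow.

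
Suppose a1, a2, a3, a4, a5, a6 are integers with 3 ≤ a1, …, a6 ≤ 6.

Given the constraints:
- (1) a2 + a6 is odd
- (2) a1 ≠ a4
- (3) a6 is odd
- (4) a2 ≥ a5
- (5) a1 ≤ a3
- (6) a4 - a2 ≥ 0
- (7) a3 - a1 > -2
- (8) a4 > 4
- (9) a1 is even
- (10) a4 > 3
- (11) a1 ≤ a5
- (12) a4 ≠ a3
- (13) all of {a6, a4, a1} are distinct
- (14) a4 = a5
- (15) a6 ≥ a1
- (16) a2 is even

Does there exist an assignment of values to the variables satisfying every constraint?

Take a1 = 4, a2 = 6, a3 = 5, a4 = 6, a5 = 6, a6 = 5. Then constraint 6: a4 - a2 = 0; constraint 7: a3 - a1 = 1, and every other listed constraint is also met.

Satisfiable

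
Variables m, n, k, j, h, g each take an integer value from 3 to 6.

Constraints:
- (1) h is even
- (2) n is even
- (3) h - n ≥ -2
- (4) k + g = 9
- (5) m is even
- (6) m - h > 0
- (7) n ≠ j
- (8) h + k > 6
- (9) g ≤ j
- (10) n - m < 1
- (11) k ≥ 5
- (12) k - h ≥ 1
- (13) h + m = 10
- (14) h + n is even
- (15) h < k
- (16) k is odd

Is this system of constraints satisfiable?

Take m = 6, n = 4, k = 5, j = 6, h = 4, g = 4. Then constraint 3: h - n = 0; constraint 4: k + g = 9; constraint 6: m - h = 2, and every other listed constraint is also met.

Satisfiable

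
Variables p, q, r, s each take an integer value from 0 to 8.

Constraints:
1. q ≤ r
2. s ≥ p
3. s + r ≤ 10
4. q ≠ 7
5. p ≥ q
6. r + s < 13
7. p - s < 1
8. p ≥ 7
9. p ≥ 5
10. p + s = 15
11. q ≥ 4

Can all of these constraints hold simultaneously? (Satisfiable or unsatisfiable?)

Unsatisfiable

From constraints 2 and 8: s ≥ p ≥ 7. From constraints 1 and 11: r ≥ q ≥ 4. Hence s + r ≥ 11. But constraint 3 requires s + r ≤ 10, and 10 < 11. Contradiction.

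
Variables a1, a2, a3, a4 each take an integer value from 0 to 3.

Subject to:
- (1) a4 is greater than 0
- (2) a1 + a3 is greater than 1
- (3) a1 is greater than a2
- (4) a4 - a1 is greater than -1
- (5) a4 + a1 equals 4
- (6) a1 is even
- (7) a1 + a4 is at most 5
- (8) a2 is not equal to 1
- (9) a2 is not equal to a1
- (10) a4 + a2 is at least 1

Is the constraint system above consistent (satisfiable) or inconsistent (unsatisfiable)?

Take a1 = 2, a2 = 0, a3 = 0, a4 = 2. Then constraint 2: a1 + a3 = 2; constraint 4: a4 - a1 = 0; constraint 5: a4 + a1 = 4, and every other listed constraint is also met.

Satisfiable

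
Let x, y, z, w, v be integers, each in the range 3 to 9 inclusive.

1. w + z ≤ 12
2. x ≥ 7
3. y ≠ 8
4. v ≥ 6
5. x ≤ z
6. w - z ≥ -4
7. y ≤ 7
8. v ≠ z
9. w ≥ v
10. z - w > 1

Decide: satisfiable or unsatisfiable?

From constraints 4 and 9: w ≥ v ≥ 6. From constraints 2 and 5: z ≥ x ≥ 7. Hence w + z ≥ 13. But constraint 1 requires w + z ≤ 12, and 12 < 13. Contradiction.

Unsatisfiable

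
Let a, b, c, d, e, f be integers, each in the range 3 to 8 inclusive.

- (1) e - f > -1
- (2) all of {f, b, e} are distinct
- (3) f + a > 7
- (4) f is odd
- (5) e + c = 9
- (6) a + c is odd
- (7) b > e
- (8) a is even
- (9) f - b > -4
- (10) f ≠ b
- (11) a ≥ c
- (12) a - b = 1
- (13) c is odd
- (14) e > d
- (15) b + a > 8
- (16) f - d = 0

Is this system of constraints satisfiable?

One satisfying assignment is a = 6, b = 5, c = 5, d = 3, e = 4, f = 3.
For the less obvious constraints — constraint 1: e - f = 1; constraint 3: f + a = 9; constraint 5: e + c = 9 — and the others hold by inspection.

Satisfiable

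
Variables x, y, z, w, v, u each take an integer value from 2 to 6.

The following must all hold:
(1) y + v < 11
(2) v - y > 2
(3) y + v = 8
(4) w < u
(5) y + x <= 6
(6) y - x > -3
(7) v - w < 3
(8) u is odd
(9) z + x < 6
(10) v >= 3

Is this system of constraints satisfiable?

Satisfiable

One satisfying assignment is x = 2, y = 2, z = 3, w = 4, v = 6, u = 5.
For the less obvious constraints — constraint 1: y + v = 8; constraint 2: v - y = 4; constraint 3: y + v = 8 — and the others hold by inspection.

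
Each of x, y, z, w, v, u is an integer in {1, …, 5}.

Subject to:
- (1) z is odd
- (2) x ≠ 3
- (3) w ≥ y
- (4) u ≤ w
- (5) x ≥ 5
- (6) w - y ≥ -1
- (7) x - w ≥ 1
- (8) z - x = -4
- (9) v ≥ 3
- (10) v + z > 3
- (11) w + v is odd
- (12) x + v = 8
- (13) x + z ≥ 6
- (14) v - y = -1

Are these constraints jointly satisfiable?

Satisfiable

The assignment x = 5, y = 4, z = 1, w = 4, v = 3, u = 1 works:
  constraint 6 holds since w - y = 0.
  constraint 7 holds since x - w = 1.
The rest check out directly.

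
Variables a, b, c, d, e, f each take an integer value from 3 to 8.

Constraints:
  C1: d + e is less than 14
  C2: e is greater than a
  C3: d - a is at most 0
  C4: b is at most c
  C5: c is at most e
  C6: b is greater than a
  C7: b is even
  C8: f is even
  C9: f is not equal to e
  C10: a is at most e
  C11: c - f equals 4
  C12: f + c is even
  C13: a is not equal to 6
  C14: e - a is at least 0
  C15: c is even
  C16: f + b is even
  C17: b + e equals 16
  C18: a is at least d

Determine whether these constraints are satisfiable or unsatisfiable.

Try a = 5, b = 8, c = 8, d = 3, e = 8, f = 4.
Check constraint 1: d + e = 11; constraint 3: d - a = -2. The remaining constraints are straightforward to verify.

Satisfiable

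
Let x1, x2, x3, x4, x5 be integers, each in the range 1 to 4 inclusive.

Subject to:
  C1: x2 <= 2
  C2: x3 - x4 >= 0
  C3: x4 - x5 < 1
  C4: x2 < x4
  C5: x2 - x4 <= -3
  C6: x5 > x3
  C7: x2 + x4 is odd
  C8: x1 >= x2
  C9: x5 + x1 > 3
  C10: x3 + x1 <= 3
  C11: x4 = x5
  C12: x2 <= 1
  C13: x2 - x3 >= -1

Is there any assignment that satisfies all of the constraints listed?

Unsatisfiable

Constraints 2, 5, and 13 give x2 − x3 ≥ -1, x3 − x4 ≥ 0, x4 − x2 ≥ 3.
Adding all 3 inequalities: the left sides telescope to 0, and the right sides sum to (-1) + 0 + 3 = 2. So 0 ≥ 2, which is false.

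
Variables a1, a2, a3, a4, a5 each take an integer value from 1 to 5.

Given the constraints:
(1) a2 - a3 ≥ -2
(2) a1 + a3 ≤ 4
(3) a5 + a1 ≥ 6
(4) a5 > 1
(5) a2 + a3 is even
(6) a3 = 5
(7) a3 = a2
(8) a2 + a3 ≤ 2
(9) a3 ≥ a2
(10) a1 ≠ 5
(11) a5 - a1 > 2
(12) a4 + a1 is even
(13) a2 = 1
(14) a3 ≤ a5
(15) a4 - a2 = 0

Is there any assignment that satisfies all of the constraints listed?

Unsatisfiable

Constraint 6 fixes a3 = 5 and constraint 13 fixes a2 = 1, but constraint 7 requires a3 = a2. Since 5 ≠ 1, contradiction.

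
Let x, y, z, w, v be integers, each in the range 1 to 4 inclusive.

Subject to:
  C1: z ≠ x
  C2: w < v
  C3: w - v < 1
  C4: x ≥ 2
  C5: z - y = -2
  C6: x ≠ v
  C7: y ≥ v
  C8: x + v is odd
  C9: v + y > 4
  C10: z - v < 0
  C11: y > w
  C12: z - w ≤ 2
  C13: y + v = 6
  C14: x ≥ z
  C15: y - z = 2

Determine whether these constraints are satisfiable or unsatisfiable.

Satisfiable

Take x = 4, y = 3, z = 1, w = 1, v = 3. Then constraint 3: w - v = -2; constraint 5: z - y = -2; constraint 9: v + y = 6, and every other listed constraint is also met.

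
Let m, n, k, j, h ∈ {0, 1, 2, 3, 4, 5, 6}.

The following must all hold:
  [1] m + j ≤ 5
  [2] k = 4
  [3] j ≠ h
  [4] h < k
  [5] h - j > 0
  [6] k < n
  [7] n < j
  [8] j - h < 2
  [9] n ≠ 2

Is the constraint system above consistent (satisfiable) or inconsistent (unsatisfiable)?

Unsatisfiable

Constraints 4, 5, 6, and 7 give j < h, h < k, k < n, n < j. Chaining: j < h < k < n < j, which forces j < j — impossible.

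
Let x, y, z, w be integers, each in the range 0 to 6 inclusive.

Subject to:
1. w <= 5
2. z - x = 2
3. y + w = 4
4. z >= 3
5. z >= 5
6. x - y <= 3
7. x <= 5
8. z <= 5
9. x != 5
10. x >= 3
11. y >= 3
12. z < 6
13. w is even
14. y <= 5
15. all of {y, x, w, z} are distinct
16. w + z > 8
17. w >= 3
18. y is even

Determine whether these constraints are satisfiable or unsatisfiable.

Unsatisfiable

Constraints 1, 4, 7, 8, 10, 11, 14, and 17 confine each of y, x, w, z to the 3 values {3, …, 5}.
Constraint 15 requires all 4 of them to be distinct, but only 3 values are available — impossible by the pigeonhole principle.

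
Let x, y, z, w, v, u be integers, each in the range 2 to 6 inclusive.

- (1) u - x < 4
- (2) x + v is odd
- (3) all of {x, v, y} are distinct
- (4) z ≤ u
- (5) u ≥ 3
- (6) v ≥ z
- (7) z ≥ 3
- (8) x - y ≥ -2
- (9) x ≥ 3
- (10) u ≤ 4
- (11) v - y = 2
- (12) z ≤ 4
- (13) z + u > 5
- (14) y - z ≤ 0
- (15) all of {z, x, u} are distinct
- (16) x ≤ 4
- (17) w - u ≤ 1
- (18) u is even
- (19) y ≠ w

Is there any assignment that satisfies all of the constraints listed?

Constraints 5, 7, 9, 10, 12, and 16 confine each of z, x, u to the 2 values {3, 4}.
Constraint 15 requires all 3 of them to be distinct, but only 2 values are available — impossible by the pigeonhole principle.

Unsatisfiable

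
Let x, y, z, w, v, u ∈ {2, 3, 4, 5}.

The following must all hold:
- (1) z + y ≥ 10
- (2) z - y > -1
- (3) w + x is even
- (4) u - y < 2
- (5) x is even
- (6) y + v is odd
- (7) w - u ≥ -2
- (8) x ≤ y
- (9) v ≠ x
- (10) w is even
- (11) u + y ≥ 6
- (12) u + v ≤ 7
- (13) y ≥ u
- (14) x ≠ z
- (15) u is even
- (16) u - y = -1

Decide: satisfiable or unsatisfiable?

Setting (x, y, z, w, v, u) = (4, 5, 5, 4, 2, 4) satisfies everything: constraint 1: z + y = 10; constraint 2: z - y = 0, and the others follow.

Satisfiable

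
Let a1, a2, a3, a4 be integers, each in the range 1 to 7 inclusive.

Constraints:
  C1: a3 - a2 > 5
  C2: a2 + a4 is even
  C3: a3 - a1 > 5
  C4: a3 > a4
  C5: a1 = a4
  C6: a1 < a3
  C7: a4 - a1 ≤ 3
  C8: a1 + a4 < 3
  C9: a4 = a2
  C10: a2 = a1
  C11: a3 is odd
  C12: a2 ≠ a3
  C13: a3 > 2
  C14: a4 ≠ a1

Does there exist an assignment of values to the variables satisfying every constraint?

Unsatisfiable

From constraints 9 and 10, a4 = a2 = a1, so a4 = a1. But constraint 14 says a4 ≠ a1. Contradiction.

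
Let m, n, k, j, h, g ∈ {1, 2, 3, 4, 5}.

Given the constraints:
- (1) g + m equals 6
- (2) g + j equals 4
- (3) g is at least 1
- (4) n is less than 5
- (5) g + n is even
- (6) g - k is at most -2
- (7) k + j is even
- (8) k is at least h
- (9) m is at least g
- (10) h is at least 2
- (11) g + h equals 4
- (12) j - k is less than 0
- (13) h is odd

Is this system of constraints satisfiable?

Take m = 5, n = 3, k = 5, j = 3, h = 3, g = 1. Then constraint 1: g + m = 6; constraint 2: g + j = 4; constraint 6: g - k = -4, and every other listed constraint is also met.

Satisfiable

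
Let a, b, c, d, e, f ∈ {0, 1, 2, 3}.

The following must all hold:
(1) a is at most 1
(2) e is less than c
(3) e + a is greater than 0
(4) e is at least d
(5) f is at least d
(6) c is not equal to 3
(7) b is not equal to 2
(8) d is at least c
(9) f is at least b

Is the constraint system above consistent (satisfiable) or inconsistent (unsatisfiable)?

Constraints 2, 4, and 8 give e < c, c ≤ d, d ≤ e. Chaining: e < c ≤ d ≤ e, which forces e < e — impossible.

Unsatisfiable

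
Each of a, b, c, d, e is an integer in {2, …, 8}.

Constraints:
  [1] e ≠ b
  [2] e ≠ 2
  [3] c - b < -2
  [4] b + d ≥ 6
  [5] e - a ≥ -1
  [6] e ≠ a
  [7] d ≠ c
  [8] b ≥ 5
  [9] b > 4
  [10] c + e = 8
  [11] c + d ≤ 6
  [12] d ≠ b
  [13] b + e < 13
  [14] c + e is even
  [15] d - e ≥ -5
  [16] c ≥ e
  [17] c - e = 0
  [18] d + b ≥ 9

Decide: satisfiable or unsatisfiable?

Satisfiable

Setting (a, b, c, d, e) = (2, 7, 4, 2, 4) satisfies everything: constraint 3: c - b = -3; constraint 4: b + d = 9; constraint 5: e - a = 2, and the others follow.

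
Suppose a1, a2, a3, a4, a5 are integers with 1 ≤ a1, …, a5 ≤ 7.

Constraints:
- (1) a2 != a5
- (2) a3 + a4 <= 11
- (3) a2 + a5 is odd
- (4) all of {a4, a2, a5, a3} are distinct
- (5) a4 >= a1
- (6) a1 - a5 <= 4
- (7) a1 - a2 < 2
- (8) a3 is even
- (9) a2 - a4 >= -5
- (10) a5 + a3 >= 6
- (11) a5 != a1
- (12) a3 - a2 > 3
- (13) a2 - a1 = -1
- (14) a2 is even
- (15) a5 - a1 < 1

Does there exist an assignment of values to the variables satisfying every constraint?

Satisfiable

Try a1 = 3, a2 = 2, a3 = 6, a4 = 5, a5 = 1.
Check constraint 2: a3 + a4 = 11; constraint 6: a1 - a5 = 2; constraint 7: a1 - a2 = 1. The remaining constraints are straightforward to verify.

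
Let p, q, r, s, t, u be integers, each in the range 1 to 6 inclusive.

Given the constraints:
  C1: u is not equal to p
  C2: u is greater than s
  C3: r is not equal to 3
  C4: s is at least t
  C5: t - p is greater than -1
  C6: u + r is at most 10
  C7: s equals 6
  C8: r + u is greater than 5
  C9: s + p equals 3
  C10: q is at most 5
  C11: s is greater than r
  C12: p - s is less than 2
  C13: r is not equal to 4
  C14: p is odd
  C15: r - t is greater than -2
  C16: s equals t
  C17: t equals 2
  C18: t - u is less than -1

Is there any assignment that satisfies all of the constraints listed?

Unsatisfiable

Constraint 7 fixes s = 6 and constraint 17 fixes t = 2, but constraint 16 requires s = t. Since 6 ≠ 2, contradiction.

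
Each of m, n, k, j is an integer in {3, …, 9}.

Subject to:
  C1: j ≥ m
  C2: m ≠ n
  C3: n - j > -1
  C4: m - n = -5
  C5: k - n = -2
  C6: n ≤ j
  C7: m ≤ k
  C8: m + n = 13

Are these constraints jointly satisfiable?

Take m = 4, n = 9, k = 7, j = 9. Then constraint 3: n - j = 0; constraint 4: m - n = -5; constraint 5: k - n = -2, and every other listed constraint is also met.

Satisfiable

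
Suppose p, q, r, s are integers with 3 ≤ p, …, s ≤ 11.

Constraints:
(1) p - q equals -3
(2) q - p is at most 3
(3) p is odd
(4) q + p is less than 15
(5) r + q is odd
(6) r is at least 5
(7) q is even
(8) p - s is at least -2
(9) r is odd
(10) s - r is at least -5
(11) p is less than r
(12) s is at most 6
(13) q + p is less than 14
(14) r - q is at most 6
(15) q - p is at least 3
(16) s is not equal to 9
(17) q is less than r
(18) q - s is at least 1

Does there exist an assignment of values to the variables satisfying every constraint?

Try p = 5, q = 8, r = 11, s = 6.
Check constraint 1: p - q = -3; constraint 2: q - p = 3. The remaining constraints are straightforward to verify.

Satisfiable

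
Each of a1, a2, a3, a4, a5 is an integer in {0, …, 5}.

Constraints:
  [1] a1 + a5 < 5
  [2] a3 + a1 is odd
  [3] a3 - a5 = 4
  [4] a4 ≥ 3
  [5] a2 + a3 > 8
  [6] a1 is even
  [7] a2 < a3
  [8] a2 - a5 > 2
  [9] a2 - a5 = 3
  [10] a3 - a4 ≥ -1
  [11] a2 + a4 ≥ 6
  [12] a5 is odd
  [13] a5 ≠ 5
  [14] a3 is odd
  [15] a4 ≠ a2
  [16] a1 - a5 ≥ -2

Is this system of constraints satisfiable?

Satisfiable

Try a1 = 2, a2 = 4, a3 = 5, a4 = 5, a5 = 1.
Check constraint 1: a1 + a5 = 3; constraint 3: a3 - a5 = 4. The remaining constraints are straightforward to verify.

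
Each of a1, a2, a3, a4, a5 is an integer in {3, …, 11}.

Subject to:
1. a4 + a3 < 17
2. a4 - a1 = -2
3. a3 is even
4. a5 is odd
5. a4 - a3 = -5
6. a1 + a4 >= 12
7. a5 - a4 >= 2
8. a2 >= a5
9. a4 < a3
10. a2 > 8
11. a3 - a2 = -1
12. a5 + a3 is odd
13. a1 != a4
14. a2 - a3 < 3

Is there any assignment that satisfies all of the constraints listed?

Take a1 = 7, a2 = 11, a3 = 10, a4 = 5, a5 = 7. Then constraint 1: a4 + a3 = 15; constraint 2: a4 - a1 = -2; constraint 5: a4 - a3 = -5, and every other listed constraint is also met.

Satisfiable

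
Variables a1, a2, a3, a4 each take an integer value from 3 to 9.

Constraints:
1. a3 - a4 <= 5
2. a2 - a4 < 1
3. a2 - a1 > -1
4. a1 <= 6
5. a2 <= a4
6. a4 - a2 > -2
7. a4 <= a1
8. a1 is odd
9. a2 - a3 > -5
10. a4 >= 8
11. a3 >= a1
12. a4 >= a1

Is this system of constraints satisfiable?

Unsatisfiable

From constraint 10: a4 ≥ 8. From constraints 4 and 7: a4 ≤ a1 and a1 ≤ 6, so a4 ≤ 6. But 6 < 8, so no value of a4 works.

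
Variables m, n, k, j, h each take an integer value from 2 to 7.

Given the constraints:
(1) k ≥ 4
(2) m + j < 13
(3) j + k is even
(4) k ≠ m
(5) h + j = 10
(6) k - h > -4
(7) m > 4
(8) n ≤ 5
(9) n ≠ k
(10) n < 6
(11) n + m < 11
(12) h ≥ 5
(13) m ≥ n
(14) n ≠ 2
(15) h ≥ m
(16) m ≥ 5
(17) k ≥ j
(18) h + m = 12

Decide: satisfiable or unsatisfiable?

The assignment m = 6, n = 3, k = 4, j = 4, h = 6 works:
  constraint 2 holds since m + j = 10.
  constraint 5 holds since h + j = 10.
  constraint 6 holds since k - h = -2.
The rest check out directly.

Satisfiable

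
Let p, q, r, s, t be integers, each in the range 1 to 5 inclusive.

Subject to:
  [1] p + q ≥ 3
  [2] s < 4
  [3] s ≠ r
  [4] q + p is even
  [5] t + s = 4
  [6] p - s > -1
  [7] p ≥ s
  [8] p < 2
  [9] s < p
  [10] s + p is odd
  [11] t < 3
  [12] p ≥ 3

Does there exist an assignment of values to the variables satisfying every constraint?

Unsatisfiable

From constraint 12: p ≥ 3. From constraint 8: p ≤ 1. But 1 < 3, so no value of p works.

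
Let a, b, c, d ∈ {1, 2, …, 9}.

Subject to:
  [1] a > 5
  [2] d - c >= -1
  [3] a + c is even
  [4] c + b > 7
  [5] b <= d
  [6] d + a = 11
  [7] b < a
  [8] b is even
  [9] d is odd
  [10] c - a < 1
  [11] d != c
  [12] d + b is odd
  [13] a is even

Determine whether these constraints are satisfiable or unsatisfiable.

Satisfiable

Setting (a, b, c, d) = (6, 4, 6, 5) satisfies everything: constraint 2: d - c = -1; constraint 4: c + b = 10; constraint 6: d + a = 11, and the others follow.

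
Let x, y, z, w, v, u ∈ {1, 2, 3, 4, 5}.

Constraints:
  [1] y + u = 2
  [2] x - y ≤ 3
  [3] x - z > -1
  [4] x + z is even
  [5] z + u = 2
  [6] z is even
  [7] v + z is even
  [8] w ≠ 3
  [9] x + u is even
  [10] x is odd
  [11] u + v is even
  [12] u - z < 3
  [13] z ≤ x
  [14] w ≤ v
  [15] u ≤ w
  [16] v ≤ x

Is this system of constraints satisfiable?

Unsatisfiable

Constraint 10 makes x odd and constraint 6 makes z even, so x + z must be odd. Constraint 4 says x + z is even — contradiction.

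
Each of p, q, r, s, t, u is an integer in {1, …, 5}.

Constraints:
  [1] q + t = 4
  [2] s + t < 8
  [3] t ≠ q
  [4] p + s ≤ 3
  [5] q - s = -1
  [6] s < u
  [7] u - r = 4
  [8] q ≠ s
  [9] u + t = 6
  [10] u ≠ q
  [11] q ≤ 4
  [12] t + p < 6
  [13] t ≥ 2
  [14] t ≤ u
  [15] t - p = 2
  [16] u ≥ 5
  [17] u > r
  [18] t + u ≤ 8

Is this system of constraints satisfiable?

Unsatisfiable

From constraint 16: u ≥ 5. From constraint 13: t ≥ 2. Hence u + t ≥ 7. But constraint 9 requires u + t = 6, and 6 < 7. Contradiction.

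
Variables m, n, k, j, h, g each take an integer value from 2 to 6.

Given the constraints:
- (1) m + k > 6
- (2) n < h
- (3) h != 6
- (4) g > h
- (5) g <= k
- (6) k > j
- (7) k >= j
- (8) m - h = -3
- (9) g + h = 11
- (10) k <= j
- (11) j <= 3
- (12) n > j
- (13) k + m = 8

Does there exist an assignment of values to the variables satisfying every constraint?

Constraints 2, 4, 5, 10, and 12 give n < h, h < g, g ≤ k, k ≤ j, j < n. Chaining: n < h < g ≤ k ≤ j < n, which forces n < n — impossible.

Unsatisfiable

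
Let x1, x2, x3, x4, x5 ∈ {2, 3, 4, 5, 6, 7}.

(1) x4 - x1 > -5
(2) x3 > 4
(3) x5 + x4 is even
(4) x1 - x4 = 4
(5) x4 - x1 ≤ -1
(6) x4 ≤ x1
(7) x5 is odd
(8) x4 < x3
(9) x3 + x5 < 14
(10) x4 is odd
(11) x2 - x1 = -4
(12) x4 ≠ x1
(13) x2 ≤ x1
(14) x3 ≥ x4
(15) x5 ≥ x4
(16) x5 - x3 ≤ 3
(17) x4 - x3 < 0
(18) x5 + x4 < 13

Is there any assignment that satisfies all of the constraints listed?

Setting (x1, x2, x3, x4, x5) = (7, 3, 6, 3, 7) satisfies everything: constraint 1: x4 - x1 = -4; constraint 4: x1 - x4 = 4, and the others follow.

Satisfiable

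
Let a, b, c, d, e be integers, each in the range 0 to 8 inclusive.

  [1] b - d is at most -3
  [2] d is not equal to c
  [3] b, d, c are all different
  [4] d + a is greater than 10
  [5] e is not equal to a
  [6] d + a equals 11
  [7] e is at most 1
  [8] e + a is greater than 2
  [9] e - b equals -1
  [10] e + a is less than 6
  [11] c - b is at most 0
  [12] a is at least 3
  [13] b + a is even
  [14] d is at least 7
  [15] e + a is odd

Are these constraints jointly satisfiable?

Satisfiable

The assignment a = 4, b = 2, c = 0, d = 7, e = 1 works:
  constraint 1 holds since b - d = -5.
  constraint 4 holds since d + a = 11.
The rest check out directly.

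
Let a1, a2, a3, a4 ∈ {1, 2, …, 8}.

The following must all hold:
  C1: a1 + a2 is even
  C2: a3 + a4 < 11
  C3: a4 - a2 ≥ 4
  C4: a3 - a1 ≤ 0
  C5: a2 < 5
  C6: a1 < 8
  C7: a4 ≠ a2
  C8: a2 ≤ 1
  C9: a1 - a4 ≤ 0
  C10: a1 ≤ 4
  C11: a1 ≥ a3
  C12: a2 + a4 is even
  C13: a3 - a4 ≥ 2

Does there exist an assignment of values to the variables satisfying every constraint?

Constraints 4, 9, and 13 give a4 − a1 ≥ 0, a1 − a3 ≥ 0, a3 − a4 ≥ 2.
Adding all 3 inequalities: the left sides telescope to 0, and the right sides sum to 0 + 0 + 2 = 2. So 0 ≥ 2, which is false.

Unsatisfiable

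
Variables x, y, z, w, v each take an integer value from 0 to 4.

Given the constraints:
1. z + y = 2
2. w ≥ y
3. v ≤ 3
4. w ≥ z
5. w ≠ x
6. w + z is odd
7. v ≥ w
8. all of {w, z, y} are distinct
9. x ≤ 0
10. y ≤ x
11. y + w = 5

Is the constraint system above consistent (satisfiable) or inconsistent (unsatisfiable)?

From constraints 9 and 10: y ≤ x ≤ 0. From constraints 3 and 7: w ≤ v ≤ 3. Hence y + w ≤ 3. But constraint 11 requires y + w = 5, and 5 > 3. Contradiction.

Unsatisfiable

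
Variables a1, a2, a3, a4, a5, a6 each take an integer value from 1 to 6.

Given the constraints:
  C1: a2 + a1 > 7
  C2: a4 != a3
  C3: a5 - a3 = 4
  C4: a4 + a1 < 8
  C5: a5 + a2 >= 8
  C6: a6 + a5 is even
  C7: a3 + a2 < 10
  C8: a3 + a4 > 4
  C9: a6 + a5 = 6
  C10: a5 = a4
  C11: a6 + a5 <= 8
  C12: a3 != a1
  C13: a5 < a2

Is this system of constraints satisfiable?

Satisfiable

The assignment a1 = 2, a2 = 6, a3 = 1, a4 = 5, a5 = 5, a6 = 1 works:
  constraint 1 holds since a2 + a1 = 8.
  constraint 3 holds since a5 - a3 = 4.
The rest check out directly.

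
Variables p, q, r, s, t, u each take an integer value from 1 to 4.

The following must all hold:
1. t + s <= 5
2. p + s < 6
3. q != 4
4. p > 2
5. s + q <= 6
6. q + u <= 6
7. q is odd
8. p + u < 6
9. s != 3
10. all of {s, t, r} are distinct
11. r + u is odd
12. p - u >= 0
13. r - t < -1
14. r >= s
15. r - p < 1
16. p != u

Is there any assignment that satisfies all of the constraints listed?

One satisfying assignment is p = 4, q = 3, r = 2, s = 1, t = 4, u = 1.
For the less obvious constraints — constraint 1: t + s = 5; constraint 2: p + s = 5; constraint 5: s + q = 4 — and the others hold by inspection.

Satisfiable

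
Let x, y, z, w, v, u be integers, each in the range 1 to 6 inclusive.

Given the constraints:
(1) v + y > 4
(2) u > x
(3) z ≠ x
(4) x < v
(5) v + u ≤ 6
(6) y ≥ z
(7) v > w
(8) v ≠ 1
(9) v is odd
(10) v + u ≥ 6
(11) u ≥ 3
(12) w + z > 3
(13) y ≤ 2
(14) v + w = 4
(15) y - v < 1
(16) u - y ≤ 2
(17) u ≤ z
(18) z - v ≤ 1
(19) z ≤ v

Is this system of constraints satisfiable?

Unsatisfiable

From constraints 11 and 17: z ≥ u and u ≥ 3, so z ≥ 3. From constraints 6 and 13: z ≤ y and y ≤ 2, so z ≤ 2. But 2 < 3, so no value of z works.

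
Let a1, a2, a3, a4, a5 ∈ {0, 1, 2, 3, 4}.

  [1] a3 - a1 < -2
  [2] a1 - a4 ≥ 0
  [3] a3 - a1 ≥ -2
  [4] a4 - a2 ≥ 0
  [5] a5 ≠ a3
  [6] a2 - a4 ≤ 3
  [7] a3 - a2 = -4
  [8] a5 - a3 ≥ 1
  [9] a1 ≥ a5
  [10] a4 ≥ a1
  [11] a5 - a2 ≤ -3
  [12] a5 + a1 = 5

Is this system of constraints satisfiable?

Unsatisfiable

Constraints 2, 3, 4, 8, and 11 give a3 − a1 ≥ -2, a1 − a4 ≥ 0, a4 − a2 ≥ 0, a2 − a5 ≥ 3, a5 − a3 ≥ 1.
Adding all 5 inequalities: the left sides telescope to 0, and the right sides sum to (-2) + 0 + 0 + 3 + 1 = 2. So 0 ≥ 2, which is false.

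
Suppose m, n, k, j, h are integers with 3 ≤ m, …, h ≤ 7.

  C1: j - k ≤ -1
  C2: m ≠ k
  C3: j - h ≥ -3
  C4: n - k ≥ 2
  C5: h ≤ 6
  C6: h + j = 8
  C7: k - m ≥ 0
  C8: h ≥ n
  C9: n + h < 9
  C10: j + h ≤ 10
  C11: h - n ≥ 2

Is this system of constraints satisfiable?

Unsatisfiable

Constraints 1, 3, 4, and 11 give j − h ≥ -3, h − n ≥ 2, n − k ≥ 2, k − j ≥ 1.
Adding all 4 inequalities: the left sides telescope to 0, and the right sides sum to (-3) + 2 + 2 + 1 = 2. So 0 ≥ 2, which is false.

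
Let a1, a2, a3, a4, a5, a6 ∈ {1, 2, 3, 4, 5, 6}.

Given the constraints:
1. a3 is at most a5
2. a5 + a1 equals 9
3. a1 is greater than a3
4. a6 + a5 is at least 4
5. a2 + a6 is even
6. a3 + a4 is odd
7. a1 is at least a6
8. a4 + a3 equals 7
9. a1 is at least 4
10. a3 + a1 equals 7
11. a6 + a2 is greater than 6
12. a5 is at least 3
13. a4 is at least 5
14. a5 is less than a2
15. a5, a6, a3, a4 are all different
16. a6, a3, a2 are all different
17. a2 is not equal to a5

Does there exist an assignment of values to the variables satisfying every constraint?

One satisfying assignment is a1 = 5, a2 = 5, a3 = 2, a4 = 5, a5 = 4, a6 = 3.
For the less obvious constraints — constraint 2: a5 + a1 = 9; constraint 4: a6 + a5 = 7 — and the others hold by inspection.

Satisfiable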